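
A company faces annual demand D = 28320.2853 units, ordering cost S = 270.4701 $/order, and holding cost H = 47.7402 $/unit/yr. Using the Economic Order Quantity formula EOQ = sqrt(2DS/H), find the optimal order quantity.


2*D*S = 2 * 28320.2853 * 270.4701 = 15319580.7942
2*D*S/H = 320894.7762
EOQ = sqrt(320894.7762) = 566.4758

566.4758 units


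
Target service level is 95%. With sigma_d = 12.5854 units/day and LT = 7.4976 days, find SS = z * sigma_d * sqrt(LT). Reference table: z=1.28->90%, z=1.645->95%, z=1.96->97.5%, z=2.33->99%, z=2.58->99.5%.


From the table, SL = 95% corresponds to z = 1.645
sqrt(LT) = sqrt(7.4976) = 2.7382
SS = 1.645 * 12.5854 * 2.7382 = 56.6884

56.6884 units


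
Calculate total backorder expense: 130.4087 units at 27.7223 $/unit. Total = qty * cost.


Total = 130.4087 * 27.7223 = 3615.2291

3615.2291 $


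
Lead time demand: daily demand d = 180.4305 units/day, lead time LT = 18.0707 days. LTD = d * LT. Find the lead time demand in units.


LTD = 180.4305 * 18.0707 = 3260.5054

3260.5054 units


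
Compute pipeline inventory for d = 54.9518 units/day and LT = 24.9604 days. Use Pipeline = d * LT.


Pipeline = 54.9518 * 24.9604 = 1371.6189

1371.6189 units


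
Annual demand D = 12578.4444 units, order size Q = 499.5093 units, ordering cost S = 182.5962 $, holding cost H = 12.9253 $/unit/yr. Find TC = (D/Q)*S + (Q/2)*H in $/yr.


Ordering cost = D*S/Q = 4598.0648
Holding cost = Q*H/2 = 3228.1538
TC = 4598.0648 + 3228.1538 = 7826.2186

7826.2186 $/yr


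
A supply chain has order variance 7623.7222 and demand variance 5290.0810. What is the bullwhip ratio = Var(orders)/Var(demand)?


BW = 7623.7222 / 5290.0810 = 1.4411

1.4411


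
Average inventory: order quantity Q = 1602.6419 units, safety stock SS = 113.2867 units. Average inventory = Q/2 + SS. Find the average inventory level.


Q/2 = 801.3210
Avg = 801.3210 + 113.2867 = 914.6077

914.6077 units


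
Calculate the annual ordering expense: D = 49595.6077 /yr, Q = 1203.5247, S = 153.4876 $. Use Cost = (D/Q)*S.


Number of orders = D/Q = 41.2086
Cost = 41.2086 * 153.4876 = 6325.0142

6325.0142 $/yr


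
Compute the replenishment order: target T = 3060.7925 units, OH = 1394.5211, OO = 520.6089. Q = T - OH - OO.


Inventory position = OH + OO = 1394.5211 + 520.6089 = 1915.1300
Q = 3060.7925 - 1915.1300 = 1145.6625

1145.6625 units


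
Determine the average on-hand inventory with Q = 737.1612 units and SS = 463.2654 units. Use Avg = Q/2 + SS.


Q/2 = 368.5806
Avg = 368.5806 + 463.2654 = 831.8460

831.8460 units


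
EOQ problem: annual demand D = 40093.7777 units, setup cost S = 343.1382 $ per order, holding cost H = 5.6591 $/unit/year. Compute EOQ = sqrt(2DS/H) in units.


2*D*S = 2 * 40093.7777 * 343.1382 = 27515413.4224
2*D*S/H = 4862153.5973
EOQ = sqrt(4862153.5973) = 2205.0292

2205.0292 units


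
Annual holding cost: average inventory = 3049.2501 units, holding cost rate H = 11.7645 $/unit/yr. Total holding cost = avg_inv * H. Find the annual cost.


Cost = 3049.2501 * 11.7645 = 35872.9028

35872.9028 $/yr


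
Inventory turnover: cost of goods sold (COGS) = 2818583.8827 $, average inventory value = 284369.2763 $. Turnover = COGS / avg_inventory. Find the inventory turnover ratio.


Turnover = 2818583.8827 / 284369.2763 = 9.9117

9.9117


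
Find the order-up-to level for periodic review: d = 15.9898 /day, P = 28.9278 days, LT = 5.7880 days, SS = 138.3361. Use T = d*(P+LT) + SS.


P + LT = 34.7158
d*(P+LT) = 15.9898 * 34.7158 = 555.0987
T = 555.0987 + 138.3361 = 693.4348

693.4348 units


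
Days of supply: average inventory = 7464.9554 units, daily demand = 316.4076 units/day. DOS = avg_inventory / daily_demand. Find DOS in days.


DOS = 7464.9554 / 316.4076 = 23.5928

23.5928 days


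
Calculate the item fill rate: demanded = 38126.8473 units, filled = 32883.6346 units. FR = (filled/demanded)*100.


FR = 32883.6346 / 38126.8473 * 100 = 86.2480

86.2480%


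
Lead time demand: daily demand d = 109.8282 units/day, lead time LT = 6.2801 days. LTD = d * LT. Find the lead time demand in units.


LTD = 109.8282 * 6.2801 = 689.7321

689.7321 units


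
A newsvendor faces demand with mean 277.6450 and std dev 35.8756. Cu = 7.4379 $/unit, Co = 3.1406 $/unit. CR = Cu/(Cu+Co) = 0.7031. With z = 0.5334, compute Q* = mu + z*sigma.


CR = Cu/(Cu+Co) = 7.4379/(7.4379+3.1406) = 0.7031
z = 0.5334
Q* = 277.6450 + 0.5334 * 35.8756 = 296.7810

296.7810 units


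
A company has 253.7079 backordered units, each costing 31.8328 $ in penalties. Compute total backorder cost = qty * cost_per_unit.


Total = 253.7079 * 31.8328 = 8076.2328

8076.2328 $


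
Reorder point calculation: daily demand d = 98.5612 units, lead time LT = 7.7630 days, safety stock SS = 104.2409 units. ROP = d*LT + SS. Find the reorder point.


d*LT = 98.5612 * 7.7630 = 765.1306
ROP = 765.1306 + 104.2409 = 869.3715

869.3715 units


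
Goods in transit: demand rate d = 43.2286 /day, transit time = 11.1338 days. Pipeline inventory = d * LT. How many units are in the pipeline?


Pipeline = 43.2286 * 11.1338 = 481.2986

481.2986 units


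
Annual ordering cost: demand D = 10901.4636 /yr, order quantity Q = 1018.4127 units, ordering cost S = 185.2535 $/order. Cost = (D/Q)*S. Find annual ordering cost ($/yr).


Number of orders = D/Q = 10.7044
Cost = 10.7044 * 185.2535 = 1983.0215

1983.0215 $/yr


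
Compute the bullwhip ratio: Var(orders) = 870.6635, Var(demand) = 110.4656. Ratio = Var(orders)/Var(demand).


BW = 870.6635 / 110.4656 = 7.8818

7.8818


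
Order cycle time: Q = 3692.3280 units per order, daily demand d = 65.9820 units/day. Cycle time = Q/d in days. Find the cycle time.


Cycle = 3692.3280 / 65.9820 = 55.9596

55.9596 days


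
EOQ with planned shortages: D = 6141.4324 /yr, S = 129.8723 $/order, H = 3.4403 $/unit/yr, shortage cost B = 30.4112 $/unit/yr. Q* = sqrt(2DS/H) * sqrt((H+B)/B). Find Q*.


sqrt(2DS/H) = 680.9417
sqrt((H+B)/B) = 1.0550
Q* = 680.9417 * 1.0550 = 718.4261

718.4261 units


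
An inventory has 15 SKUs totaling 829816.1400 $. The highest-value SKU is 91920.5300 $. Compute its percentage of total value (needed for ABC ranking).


Top item = 91920.5300
Total = 829816.1400
Percentage = 91920.5300 / 829816.1400 * 100 = 11.0772

11.0772%


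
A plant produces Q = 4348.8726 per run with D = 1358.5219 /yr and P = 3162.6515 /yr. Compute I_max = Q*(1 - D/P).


D/P = 0.4296
1 - D/P = 0.5704
I_max = 4348.8726 * 0.5704 = 2480.8076

2480.8076 units


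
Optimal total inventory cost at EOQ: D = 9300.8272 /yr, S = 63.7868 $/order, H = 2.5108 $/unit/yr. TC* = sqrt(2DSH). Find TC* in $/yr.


2*D*S*H = 2979164.6543
TC* = sqrt(2979164.6543) = 1726.0257

1726.0257 $/yr


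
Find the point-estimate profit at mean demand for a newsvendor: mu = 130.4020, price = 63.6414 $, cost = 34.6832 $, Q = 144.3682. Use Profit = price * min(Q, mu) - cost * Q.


Sales at mu = min(144.3682, 130.4020) = 130.4020
Revenue = 63.6414 * 130.4020 = 8298.9658
Total cost = 34.6832 * 144.3682 = 5007.1512
Profit = 8298.9658 - 5007.1512 = 3291.8147

3291.8147 $


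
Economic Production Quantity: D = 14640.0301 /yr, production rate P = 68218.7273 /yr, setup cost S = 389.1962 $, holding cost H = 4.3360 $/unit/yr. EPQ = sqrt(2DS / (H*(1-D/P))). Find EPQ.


1 - D/P = 1 - 0.2146 = 0.7854
H*(1-D/P) = 3.4055
2DS = 11395688.1656
EPQ = sqrt(3346283.6132) = 1829.2850

1829.2850 units


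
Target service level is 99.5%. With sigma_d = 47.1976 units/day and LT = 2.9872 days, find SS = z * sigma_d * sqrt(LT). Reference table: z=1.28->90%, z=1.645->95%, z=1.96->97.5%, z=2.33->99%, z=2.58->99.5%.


From the table, SL = 99.5% corresponds to z = 2.58
sqrt(LT) = sqrt(2.9872) = 1.7284
SS = 2.58 * 47.1976 * 1.7284 = 210.4611

210.4611 units


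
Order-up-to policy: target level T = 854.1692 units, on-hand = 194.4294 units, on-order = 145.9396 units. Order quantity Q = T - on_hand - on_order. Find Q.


Inventory position = OH + OO = 194.4294 + 145.9396 = 340.3690
Q = 854.1692 - 340.3690 = 513.8002

513.8002 units


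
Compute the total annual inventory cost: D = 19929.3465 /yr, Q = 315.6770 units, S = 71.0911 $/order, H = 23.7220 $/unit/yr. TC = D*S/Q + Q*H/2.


Ordering cost = D*S/Q = 4488.1292
Holding cost = Q*H/2 = 3744.2449
TC = 4488.1292 + 3744.2449 = 8232.3741

8232.3741 $/yr


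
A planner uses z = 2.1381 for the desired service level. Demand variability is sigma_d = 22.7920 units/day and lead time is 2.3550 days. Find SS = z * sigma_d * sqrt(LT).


sqrt(LT) = sqrt(2.3550) = 1.5346
SS = 2.1381 * 22.7920 * 1.5346 = 74.7835

74.7835 units


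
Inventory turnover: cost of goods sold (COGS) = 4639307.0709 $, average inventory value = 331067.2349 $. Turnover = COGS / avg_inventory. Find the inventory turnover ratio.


Turnover = 4639307.0709 / 331067.2349 = 14.0132

14.0132


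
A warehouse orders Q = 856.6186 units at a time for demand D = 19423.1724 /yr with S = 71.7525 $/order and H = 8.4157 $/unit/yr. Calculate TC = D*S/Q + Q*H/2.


Ordering cost = D*S/Q = 1626.9331
Holding cost = Q*H/2 = 3604.5226
TC = 1626.9331 + 3604.5226 = 5231.4557

5231.4557 $/yr


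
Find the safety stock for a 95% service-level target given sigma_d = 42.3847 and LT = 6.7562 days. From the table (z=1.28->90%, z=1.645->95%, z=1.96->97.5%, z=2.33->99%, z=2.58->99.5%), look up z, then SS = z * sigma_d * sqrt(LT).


From the table, SL = 95% corresponds to z = 1.645
sqrt(LT) = sqrt(6.7562) = 2.5993
SS = 1.645 * 42.3847 * 2.5993 = 181.2284

181.2284 units


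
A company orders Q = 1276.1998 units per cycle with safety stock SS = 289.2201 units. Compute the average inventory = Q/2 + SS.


Q/2 = 638.0999
Avg = 638.0999 + 289.2201 = 927.3200

927.3200 units


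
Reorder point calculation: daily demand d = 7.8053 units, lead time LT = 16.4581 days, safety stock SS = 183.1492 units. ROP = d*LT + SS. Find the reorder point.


d*LT = 7.8053 * 16.4581 = 128.4604
ROP = 128.4604 + 183.1492 = 311.6096

311.6096 units


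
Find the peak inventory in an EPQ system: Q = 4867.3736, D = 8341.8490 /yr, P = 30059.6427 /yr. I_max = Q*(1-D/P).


D/P = 0.2775
1 - D/P = 0.7225
I_max = 4867.3736 * 0.7225 = 3516.6291

3516.6291 units


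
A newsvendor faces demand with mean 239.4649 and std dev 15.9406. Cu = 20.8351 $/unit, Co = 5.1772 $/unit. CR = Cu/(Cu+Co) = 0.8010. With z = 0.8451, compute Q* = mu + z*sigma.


CR = Cu/(Cu+Co) = 20.8351/(20.8351+5.1772) = 0.8010
z = 0.8451
Q* = 239.4649 + 0.8451 * 15.9406 = 252.9363

252.9363 units


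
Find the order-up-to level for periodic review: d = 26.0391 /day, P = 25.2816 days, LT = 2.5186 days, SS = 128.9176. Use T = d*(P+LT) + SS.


P + LT = 27.8002
d*(P+LT) = 26.0391 * 27.8002 = 723.8922
T = 723.8922 + 128.9176 = 852.8098

852.8098 units


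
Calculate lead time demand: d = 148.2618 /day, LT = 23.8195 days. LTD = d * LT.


LTD = 148.2618 * 23.8195 = 3531.5219

3531.5219 units


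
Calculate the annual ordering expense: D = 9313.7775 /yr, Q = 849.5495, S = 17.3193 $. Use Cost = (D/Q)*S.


Number of orders = D/Q = 10.9632
Cost = 10.9632 * 17.3193 = 189.8749

189.8749 $/yr


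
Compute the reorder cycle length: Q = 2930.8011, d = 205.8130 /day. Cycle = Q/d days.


Cycle = 2930.8011 / 205.8130 = 14.2401

14.2401 days


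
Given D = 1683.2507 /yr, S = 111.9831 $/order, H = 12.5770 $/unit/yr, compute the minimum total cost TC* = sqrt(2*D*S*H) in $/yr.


2*D*S*H = 4741419.1138
TC* = sqrt(4741419.1138) = 2177.4800

2177.4800 $/yr


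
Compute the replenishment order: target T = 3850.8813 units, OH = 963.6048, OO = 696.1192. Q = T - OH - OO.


Inventory position = OH + OO = 963.6048 + 696.1192 = 1659.7240
Q = 3850.8813 - 1659.7240 = 2191.1573

2191.1573 units


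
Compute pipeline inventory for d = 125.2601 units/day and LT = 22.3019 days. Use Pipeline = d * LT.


Pipeline = 125.2601 * 22.3019 = 2793.5382

2793.5382 units


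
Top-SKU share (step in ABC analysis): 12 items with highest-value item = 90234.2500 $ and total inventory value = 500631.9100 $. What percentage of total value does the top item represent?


Top item = 90234.2500
Total = 500631.9100
Percentage = 90234.2500 / 500631.9100 * 100 = 18.0241

18.0241%


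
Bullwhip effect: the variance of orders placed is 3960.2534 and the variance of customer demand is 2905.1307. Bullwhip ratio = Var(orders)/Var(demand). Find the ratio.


BW = 3960.2534 / 2905.1307 = 1.3632

1.3632


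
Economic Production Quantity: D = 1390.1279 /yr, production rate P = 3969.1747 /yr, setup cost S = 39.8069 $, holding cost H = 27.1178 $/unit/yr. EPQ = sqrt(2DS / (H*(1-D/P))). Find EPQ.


1 - D/P = 1 - 0.3502 = 0.6498
H*(1-D/P) = 17.6203
2DS = 110673.3646
EPQ = sqrt(6281.0124) = 79.2528

79.2528 units


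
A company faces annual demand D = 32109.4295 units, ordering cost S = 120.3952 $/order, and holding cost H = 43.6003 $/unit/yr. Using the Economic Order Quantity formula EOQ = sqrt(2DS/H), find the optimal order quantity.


2*D*S = 2 * 32109.4295 * 120.3952 = 7731642.3731
2*D*S/H = 177330.0269
EOQ = sqrt(177330.0269) = 421.1057

421.1057 units


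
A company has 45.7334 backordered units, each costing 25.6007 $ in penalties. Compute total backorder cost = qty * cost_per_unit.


Total = 45.7334 * 25.6007 = 1170.8071

1170.8071 $


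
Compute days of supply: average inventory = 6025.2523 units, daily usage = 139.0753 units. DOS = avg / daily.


DOS = 6025.2523 / 139.0753 = 43.3237

43.3237 days


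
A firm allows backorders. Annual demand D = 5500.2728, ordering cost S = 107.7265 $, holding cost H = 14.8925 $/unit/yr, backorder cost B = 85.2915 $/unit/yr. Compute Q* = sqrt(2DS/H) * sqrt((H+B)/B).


sqrt(2DS/H) = 282.0880
sqrt((H+B)/B) = 1.0838
Q* = 282.0880 * 1.0838 = 305.7250

305.7250 units


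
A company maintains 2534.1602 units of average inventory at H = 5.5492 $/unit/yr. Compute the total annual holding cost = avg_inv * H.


Cost = 2534.1602 * 5.5492 = 14062.5618

14062.5618 $/yr


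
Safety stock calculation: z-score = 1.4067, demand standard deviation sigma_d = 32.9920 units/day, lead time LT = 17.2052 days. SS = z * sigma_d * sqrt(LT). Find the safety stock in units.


sqrt(LT) = sqrt(17.2052) = 4.1479
SS = 1.4067 * 32.9920 * 4.1479 = 192.5041

192.5041 units


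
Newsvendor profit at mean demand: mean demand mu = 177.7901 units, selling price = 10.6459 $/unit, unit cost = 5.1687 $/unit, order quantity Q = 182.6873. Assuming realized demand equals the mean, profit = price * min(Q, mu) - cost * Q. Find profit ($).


Sales at mu = min(182.6873, 177.7901) = 177.7901
Revenue = 10.6459 * 177.7901 = 1892.7356
Total cost = 5.1687 * 182.6873 = 944.2558
Profit = 1892.7356 - 944.2558 = 948.4798

948.4798 $


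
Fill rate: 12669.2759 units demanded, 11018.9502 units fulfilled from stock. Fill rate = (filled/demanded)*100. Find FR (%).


FR = 11018.9502 / 12669.2759 * 100 = 86.9738

86.9738%


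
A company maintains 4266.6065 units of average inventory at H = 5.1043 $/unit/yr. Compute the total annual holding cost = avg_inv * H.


Cost = 4266.6065 * 5.1043 = 21778.0396

21778.0396 $/yr


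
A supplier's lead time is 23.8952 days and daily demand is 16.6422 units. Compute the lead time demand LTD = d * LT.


LTD = 16.6422 * 23.8952 = 397.6687

397.6687 units


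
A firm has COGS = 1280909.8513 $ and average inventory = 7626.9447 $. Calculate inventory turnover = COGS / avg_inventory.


Turnover = 1280909.8513 / 7626.9447 = 167.9453

167.9453


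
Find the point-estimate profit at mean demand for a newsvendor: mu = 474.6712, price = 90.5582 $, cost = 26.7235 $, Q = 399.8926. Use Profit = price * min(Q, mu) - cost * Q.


Sales at mu = min(399.8926, 474.6712) = 399.8926
Revenue = 90.5582 * 399.8926 = 36213.5540
Total cost = 26.7235 * 399.8926 = 10686.5299
Profit = 36213.5540 - 10686.5299 = 25527.0242

25527.0242 $


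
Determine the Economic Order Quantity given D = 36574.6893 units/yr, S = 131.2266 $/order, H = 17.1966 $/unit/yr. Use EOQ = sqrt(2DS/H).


2*D*S = 2 * 36574.6893 * 131.2266 = 9599144.2458
2*D*S/H = 558200.1236
EOQ = sqrt(558200.1236) = 747.1279

747.1279 units


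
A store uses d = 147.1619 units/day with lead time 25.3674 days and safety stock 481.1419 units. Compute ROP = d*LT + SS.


d*LT = 147.1619 * 25.3674 = 3733.1148
ROP = 3733.1148 + 481.1419 = 4214.2567

4214.2567 units


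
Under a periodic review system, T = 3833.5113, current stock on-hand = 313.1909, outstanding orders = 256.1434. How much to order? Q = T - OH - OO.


Inventory position = OH + OO = 313.1909 + 256.1434 = 569.3343
Q = 3833.5113 - 569.3343 = 3264.1770

3264.1770 units


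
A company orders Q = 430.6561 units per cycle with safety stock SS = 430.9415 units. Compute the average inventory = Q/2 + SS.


Q/2 = 215.3280
Avg = 215.3280 + 430.9415 = 646.2695

646.2695 units


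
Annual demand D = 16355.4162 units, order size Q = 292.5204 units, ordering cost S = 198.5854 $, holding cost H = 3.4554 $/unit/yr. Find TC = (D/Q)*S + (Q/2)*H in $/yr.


Ordering cost = D*S/Q = 11103.3175
Holding cost = Q*H/2 = 505.3875
TC = 11103.3175 + 505.3875 = 11608.7050

11608.7050 $/yr


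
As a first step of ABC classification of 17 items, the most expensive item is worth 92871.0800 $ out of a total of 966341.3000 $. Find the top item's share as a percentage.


Top item = 92871.0800
Total = 966341.3000
Percentage = 92871.0800 / 966341.3000 * 100 = 9.6106

9.6106%


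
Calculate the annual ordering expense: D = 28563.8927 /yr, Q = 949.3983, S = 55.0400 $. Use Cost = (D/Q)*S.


Number of orders = D/Q = 30.0863
Cost = 30.0863 * 55.0400 = 1655.9506

1655.9506 $/yr


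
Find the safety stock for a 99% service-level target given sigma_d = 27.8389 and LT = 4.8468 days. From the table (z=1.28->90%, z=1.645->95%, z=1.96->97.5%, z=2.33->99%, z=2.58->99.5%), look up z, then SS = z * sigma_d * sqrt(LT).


From the table, SL = 99% corresponds to z = 2.33
sqrt(LT) = sqrt(4.8468) = 2.2015
SS = 2.33 * 27.8389 * 2.2015 = 142.8024

142.8024 units


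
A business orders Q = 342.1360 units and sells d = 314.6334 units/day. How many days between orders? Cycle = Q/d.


Cycle = 342.1360 / 314.6334 = 1.0874

1.0874 days


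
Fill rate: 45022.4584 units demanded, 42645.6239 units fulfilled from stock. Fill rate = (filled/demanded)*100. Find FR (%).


FR = 42645.6239 / 45022.4584 * 100 = 94.7208

94.7208%


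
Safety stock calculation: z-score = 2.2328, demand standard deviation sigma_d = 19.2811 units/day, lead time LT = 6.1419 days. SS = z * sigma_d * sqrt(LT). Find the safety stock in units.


sqrt(LT) = sqrt(6.1419) = 2.4783
SS = 2.2328 * 19.2811 * 2.4783 = 106.6923

106.6923 units


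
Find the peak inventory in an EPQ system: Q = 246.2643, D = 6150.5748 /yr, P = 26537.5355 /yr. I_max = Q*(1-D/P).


D/P = 0.2318
1 - D/P = 0.7682
I_max = 246.2643 * 0.7682 = 189.1879

189.1879 units


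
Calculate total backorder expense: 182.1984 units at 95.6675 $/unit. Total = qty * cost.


Total = 182.1984 * 95.6675 = 17430.4654

17430.4654 $


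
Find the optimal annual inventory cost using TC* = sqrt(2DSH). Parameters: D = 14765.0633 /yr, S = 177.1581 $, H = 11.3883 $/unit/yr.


2*D*S*H = 59577904.2187
TC* = sqrt(59577904.2187) = 7718.6724

7718.6724 $/yr


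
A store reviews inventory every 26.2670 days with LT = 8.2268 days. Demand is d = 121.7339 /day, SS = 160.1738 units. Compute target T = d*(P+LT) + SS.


P + LT = 34.4938
d*(P+LT) = 121.7339 * 34.4938 = 4199.0648
T = 4199.0648 + 160.1738 = 4359.2386

4359.2386 units


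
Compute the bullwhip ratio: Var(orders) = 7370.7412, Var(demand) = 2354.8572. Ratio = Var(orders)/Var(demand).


BW = 7370.7412 / 2354.8572 = 3.1300

3.1300


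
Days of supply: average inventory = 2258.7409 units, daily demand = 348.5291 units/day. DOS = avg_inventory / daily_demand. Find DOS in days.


DOS = 2258.7409 / 348.5291 = 6.4808

6.4808 days


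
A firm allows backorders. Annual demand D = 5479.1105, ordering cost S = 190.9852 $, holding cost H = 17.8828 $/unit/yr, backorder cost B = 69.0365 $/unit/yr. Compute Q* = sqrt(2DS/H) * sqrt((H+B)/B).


sqrt(2DS/H) = 342.0993
sqrt((H+B)/B) = 1.1221
Q* = 342.0993 * 1.1221 = 383.8582

383.8582 units


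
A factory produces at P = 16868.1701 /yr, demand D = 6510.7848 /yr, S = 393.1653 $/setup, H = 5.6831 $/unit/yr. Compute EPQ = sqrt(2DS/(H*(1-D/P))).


1 - D/P = 1 - 0.3860 = 0.6140
H*(1-D/P) = 3.4895
2DS = 5119629.3183
EPQ = sqrt(1467138.3141) = 1211.2549

1211.2549 units


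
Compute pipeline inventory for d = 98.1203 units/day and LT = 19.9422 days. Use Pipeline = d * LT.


Pipeline = 98.1203 * 19.9422 = 1956.7346

1956.7346 units


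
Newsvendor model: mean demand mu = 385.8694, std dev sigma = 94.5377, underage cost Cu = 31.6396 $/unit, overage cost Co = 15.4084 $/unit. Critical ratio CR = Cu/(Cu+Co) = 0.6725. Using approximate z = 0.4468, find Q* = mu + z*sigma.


CR = Cu/(Cu+Co) = 31.6396/(31.6396+15.4084) = 0.6725
z = 0.4468
Q* = 385.8694 + 0.4468 * 94.5377 = 428.1088

428.1088 units


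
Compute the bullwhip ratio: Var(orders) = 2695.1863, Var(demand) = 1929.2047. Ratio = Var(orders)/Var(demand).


BW = 2695.1863 / 1929.2047 = 1.3970

1.3970


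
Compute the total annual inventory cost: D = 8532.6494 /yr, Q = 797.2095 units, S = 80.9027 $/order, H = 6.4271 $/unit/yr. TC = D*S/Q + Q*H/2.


Ordering cost = D*S/Q = 865.9134
Holding cost = Q*H/2 = 2561.8726
TC = 865.9134 + 2561.8726 = 3427.7860

3427.7860 $/yr


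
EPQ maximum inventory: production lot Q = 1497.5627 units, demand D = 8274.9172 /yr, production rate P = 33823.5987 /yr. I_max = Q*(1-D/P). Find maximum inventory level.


D/P = 0.2446
1 - D/P = 0.7554
I_max = 1497.5627 * 0.7554 = 1131.1851

1131.1851 units


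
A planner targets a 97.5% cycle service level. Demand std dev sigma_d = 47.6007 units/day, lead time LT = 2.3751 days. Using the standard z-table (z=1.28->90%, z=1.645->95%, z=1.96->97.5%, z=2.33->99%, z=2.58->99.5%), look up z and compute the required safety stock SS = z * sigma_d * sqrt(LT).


From the table, SL = 97.5% corresponds to z = 1.96
sqrt(LT) = sqrt(2.3751) = 1.5411
SS = 1.96 * 47.6007 * 1.5411 = 143.7839

143.7839 units


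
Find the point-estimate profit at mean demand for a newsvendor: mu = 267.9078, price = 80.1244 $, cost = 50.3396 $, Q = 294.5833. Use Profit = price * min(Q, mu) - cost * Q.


Sales at mu = min(294.5833, 267.9078) = 267.9078
Revenue = 80.1244 * 267.9078 = 21465.9517
Total cost = 50.3396 * 294.5833 = 14829.2055
Profit = 21465.9517 - 14829.2055 = 6636.7462

6636.7462 $


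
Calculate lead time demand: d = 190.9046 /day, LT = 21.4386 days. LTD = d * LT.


LTD = 190.9046 * 21.4386 = 4092.7274

4092.7274 units


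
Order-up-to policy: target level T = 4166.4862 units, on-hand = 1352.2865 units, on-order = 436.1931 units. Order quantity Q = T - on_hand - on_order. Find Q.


Inventory position = OH + OO = 1352.2865 + 436.1931 = 1788.4796
Q = 4166.4862 - 1788.4796 = 2378.0066

2378.0066 units


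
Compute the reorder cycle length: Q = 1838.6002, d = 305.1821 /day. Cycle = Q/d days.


Cycle = 1838.6002 / 305.1821 = 6.0246

6.0246 days


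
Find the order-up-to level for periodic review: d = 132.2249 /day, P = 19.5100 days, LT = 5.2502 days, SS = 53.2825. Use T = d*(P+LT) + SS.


P + LT = 24.7602
d*(P+LT) = 132.2249 * 24.7602 = 3273.9150
T = 3273.9150 + 53.2825 = 3327.1975

3327.1975 units


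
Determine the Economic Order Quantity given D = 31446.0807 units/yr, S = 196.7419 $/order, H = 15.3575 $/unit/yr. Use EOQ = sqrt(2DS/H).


2*D*S = 2 * 31446.0807 * 196.7419 = 12373523.3289
2*D*S/H = 805699.0610
EOQ = sqrt(805699.0610) = 897.6074

897.6074 units


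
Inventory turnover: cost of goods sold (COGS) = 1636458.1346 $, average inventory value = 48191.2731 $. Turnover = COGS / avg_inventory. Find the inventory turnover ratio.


Turnover = 1636458.1346 / 48191.2731 = 33.9576

33.9576


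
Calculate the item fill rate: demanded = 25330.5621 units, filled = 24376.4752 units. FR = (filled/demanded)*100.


FR = 24376.4752 / 25330.5621 * 100 = 96.2335

96.2335%


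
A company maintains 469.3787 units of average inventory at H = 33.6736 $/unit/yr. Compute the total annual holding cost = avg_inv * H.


Cost = 469.3787 * 33.6736 = 15805.6706

15805.6706 $/yr


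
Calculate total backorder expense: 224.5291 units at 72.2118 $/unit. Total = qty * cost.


Total = 224.5291 * 72.2118 = 16213.6505

16213.6505 $


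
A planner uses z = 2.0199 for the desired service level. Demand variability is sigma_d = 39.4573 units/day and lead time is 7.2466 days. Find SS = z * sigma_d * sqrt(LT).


sqrt(LT) = sqrt(7.2466) = 2.6920
SS = 2.0199 * 39.4573 * 2.6920 = 214.5480

214.5480 units


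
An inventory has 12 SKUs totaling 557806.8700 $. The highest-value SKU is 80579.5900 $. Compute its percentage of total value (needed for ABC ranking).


Top item = 80579.5900
Total = 557806.8700
Percentage = 80579.5900 / 557806.8700 * 100 = 14.4458

14.4458%


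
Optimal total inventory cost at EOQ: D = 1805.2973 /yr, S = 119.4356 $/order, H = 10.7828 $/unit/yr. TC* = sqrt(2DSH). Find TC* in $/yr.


2*D*S*H = 4649904.9332
TC* = sqrt(4649904.9332) = 2156.3638

2156.3638 $/yr


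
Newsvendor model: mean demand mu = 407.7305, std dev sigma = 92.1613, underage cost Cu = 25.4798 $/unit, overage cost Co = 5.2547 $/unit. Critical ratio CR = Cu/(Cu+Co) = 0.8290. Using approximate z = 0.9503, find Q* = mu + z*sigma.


CR = Cu/(Cu+Co) = 25.4798/(25.4798+5.2547) = 0.8290
z = 0.9503
Q* = 407.7305 + 0.9503 * 92.1613 = 495.3114

495.3114 units


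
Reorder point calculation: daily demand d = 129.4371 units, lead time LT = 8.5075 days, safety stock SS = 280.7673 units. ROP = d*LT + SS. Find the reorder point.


d*LT = 129.4371 * 8.5075 = 1101.1861
ROP = 1101.1861 + 280.7673 = 1381.9534

1381.9534 units


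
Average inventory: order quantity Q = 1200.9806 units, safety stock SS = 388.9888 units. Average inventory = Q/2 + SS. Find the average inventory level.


Q/2 = 600.4903
Avg = 600.4903 + 388.9888 = 989.4791

989.4791 units


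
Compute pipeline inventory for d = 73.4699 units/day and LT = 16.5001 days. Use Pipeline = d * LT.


Pipeline = 73.4699 * 16.5001 = 1212.2607

1212.2607 units


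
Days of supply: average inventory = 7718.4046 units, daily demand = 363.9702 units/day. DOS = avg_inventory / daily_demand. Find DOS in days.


DOS = 7718.4046 / 363.9702 = 21.2061

21.2061 days


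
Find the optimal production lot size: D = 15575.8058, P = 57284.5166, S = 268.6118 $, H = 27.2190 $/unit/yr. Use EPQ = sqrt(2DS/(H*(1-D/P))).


1 - D/P = 1 - 0.2719 = 0.7281
H*(1-D/P) = 19.8181
2DS = 8367690.4648
EPQ = sqrt(422224.9835) = 649.7884

649.7884 units


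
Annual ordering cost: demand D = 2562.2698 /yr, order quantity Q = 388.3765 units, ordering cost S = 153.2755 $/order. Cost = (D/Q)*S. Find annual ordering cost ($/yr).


Number of orders = D/Q = 6.5974
Cost = 6.5974 * 153.2755 = 1011.2177

1011.2177 $/yr


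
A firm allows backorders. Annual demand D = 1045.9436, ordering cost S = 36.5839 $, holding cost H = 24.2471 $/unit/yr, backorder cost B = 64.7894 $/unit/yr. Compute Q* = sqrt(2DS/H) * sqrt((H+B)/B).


sqrt(2DS/H) = 56.1803
sqrt((H+B)/B) = 1.1723
Q* = 56.1803 * 1.1723 = 65.8592

65.8592 units


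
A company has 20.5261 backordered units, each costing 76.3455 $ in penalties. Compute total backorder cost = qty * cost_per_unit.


Total = 20.5261 * 76.3455 = 1567.0754

1567.0754 $


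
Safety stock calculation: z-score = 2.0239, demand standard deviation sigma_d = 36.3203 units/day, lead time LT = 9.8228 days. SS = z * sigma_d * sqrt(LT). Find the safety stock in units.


sqrt(LT) = sqrt(9.8228) = 3.1341
SS = 2.0239 * 36.3203 * 3.1341 = 230.3860

230.3860 units


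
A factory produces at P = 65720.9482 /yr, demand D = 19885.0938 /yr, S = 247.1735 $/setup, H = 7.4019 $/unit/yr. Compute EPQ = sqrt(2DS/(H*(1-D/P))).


1 - D/P = 1 - 0.3026 = 0.6974
H*(1-D/P) = 5.1623
2DS = 9830136.4647
EPQ = sqrt(1904209.9182) = 1379.9311

1379.9311 units


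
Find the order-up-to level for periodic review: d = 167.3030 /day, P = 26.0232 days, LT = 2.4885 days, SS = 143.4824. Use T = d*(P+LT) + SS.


P + LT = 28.5117
d*(P+LT) = 167.3030 * 28.5117 = 4770.0929
T = 4770.0929 + 143.4824 = 4913.5753

4913.5753 units


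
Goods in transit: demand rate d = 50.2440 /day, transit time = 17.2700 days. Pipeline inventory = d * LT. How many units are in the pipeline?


Pipeline = 50.2440 * 17.2700 = 867.7139

867.7139 units


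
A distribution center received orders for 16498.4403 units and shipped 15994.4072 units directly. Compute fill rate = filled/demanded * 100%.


FR = 15994.4072 / 16498.4403 * 100 = 96.9450

96.9450%


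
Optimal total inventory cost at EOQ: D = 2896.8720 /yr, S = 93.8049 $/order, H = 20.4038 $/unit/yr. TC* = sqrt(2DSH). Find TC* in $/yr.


2*D*S*H = 11089089.3915
TC* = sqrt(11089089.3915) = 3330.0284

3330.0284 $/yr


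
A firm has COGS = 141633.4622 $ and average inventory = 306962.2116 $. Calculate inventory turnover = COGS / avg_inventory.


Turnover = 141633.4622 / 306962.2116 = 0.4614

0.4614


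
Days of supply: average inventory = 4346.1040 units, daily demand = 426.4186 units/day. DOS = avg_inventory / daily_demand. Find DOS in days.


DOS = 4346.1040 / 426.4186 = 10.1921

10.1921 days


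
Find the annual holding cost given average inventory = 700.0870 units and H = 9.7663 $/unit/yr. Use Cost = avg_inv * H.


Cost = 700.0870 * 9.7663 = 6837.2597

6837.2597 $/yr


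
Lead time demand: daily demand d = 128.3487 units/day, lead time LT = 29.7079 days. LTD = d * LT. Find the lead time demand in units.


LTD = 128.3487 * 29.7079 = 3812.9703

3812.9703 units


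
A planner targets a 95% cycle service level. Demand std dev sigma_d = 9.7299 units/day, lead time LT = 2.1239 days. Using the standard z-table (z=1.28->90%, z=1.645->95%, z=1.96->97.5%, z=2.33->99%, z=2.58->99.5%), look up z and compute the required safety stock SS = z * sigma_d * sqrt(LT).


From the table, SL = 95% corresponds to z = 1.645
sqrt(LT) = sqrt(2.1239) = 1.4574
SS = 1.645 * 9.7299 * 1.4574 = 23.3261

23.3261 units


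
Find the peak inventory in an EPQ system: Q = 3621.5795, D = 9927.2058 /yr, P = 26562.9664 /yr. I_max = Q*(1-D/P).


D/P = 0.3737
1 - D/P = 0.6263
I_max = 3621.5795 * 0.6263 = 2268.1100

2268.1100 units


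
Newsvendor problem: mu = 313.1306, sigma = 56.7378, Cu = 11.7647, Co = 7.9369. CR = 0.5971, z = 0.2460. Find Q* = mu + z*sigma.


CR = Cu/(Cu+Co) = 11.7647/(11.7647+7.9369) = 0.5971
z = 0.2460
Q* = 313.1306 + 0.2460 * 56.7378 = 327.0881

327.0881 units


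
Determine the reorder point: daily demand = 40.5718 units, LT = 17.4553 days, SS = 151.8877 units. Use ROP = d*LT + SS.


d*LT = 40.5718 * 17.4553 = 708.1929
ROP = 708.1929 + 151.8877 = 860.0806

860.0806 units


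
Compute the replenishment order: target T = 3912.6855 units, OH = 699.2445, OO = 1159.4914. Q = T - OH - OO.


Inventory position = OH + OO = 699.2445 + 1159.4914 = 1858.7359
Q = 3912.6855 - 1858.7359 = 2053.9496

2053.9496 units


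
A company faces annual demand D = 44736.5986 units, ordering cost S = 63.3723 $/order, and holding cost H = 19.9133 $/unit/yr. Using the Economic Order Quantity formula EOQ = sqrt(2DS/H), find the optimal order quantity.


2*D*S = 2 * 44736.5986 * 63.3723 = 5670122.2949
2*D*S/H = 284740.4647
EOQ = sqrt(284740.4647) = 533.6108

533.6108 units


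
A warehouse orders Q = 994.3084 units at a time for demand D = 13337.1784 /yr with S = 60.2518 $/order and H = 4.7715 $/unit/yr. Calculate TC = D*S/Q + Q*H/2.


Ordering cost = D*S/Q = 808.1889
Holding cost = Q*H/2 = 2372.1713
TC = 808.1889 + 2372.1713 = 3180.3602

3180.3602 $/yr


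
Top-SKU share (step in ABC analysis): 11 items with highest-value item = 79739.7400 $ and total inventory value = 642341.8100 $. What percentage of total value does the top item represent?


Top item = 79739.7400
Total = 642341.8100
Percentage = 79739.7400 / 642341.8100 * 100 = 12.4139

12.4139%


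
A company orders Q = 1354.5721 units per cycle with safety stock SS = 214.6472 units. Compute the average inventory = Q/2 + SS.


Q/2 = 677.2861
Avg = 677.2861 + 214.6472 = 891.9333

891.9333 units


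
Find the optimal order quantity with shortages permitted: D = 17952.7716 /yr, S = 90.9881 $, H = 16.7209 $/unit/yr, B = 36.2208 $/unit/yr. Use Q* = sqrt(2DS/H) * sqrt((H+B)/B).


sqrt(2DS/H) = 442.0213
sqrt((H+B)/B) = 1.2090
Q* = 442.0213 * 1.2090 = 534.3959

534.3959 units


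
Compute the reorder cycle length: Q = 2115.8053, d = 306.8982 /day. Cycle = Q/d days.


Cycle = 2115.8053 / 306.8982 = 6.8942

6.8942 days


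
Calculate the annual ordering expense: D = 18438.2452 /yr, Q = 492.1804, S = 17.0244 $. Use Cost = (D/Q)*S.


Number of orders = D/Q = 37.4624
Cost = 37.4624 * 17.0244 = 637.7744

637.7744 $/yr


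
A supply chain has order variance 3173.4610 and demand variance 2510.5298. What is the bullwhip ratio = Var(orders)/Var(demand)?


BW = 3173.4610 / 2510.5298 = 1.2641

1.2641


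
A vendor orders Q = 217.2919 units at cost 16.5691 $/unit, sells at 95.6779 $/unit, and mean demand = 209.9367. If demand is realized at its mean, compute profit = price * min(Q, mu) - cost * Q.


Sales at mu = min(217.2919, 209.9367) = 209.9367
Revenue = 95.6779 * 209.9367 = 20086.3026
Total cost = 16.5691 * 217.2919 = 3600.3312
Profit = 20086.3026 - 3600.3312 = 16485.9714

16485.9714 $


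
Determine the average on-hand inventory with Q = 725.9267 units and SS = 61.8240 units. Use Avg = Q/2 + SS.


Q/2 = 362.9633
Avg = 362.9633 + 61.8240 = 424.7874

424.7874 units


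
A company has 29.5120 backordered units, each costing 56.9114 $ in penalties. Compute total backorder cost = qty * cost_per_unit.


Total = 29.5120 * 56.9114 = 1679.5692

1679.5692 $


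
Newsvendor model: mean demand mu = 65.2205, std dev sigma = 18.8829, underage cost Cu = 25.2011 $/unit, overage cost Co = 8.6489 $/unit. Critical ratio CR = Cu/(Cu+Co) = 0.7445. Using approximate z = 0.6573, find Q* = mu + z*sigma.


CR = Cu/(Cu+Co) = 25.2011/(25.2011+8.6489) = 0.7445
z = 0.6573
Q* = 65.2205 + 0.6573 * 18.8829 = 77.6322

77.6322 units


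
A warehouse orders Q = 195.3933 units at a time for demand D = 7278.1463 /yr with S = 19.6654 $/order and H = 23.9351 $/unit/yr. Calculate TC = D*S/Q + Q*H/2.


Ordering cost = D*S/Q = 732.5106
Holding cost = Q*H/2 = 2338.3791
TC = 732.5106 + 2338.3791 = 3070.8897

3070.8897 $/yr


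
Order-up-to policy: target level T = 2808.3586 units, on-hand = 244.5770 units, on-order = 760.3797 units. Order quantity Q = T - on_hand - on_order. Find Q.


Inventory position = OH + OO = 244.5770 + 760.3797 = 1004.9567
Q = 2808.3586 - 1004.9567 = 1803.4019

1803.4019 units


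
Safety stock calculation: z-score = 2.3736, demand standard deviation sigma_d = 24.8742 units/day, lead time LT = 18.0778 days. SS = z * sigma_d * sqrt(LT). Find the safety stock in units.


sqrt(LT) = sqrt(18.0778) = 4.2518
SS = 2.3736 * 24.8742 * 4.2518 = 251.0322

251.0322 units


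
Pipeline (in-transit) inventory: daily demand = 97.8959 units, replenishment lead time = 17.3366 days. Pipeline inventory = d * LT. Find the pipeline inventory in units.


Pipeline = 97.8959 * 17.3366 = 1697.1821

1697.1821 units


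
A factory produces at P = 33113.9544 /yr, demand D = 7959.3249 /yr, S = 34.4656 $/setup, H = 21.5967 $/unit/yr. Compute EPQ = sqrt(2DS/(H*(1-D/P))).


1 - D/P = 1 - 0.2404 = 0.7596
H*(1-D/P) = 16.4057
2DS = 548645.8165
EPQ = sqrt(33442.4278) = 182.8727

182.8727 units


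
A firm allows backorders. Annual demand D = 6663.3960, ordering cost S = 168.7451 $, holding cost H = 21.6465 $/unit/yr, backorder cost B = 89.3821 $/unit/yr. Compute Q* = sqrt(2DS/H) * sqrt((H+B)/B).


sqrt(2DS/H) = 322.3180
sqrt((H+B)/B) = 1.1145
Q* = 322.3180 * 1.1145 = 359.2334

359.2334 units


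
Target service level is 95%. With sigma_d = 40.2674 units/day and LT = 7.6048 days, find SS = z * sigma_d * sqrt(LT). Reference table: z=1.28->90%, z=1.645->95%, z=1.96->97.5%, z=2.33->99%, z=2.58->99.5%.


From the table, SL = 95% corresponds to z = 1.645
sqrt(LT) = sqrt(7.6048) = 2.7577
SS = 1.645 * 40.2674 * 2.7577 = 182.6684

182.6684 units


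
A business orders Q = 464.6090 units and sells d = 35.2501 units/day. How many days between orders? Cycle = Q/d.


Cycle = 464.6090 / 35.2501 = 13.1804

13.1804 days


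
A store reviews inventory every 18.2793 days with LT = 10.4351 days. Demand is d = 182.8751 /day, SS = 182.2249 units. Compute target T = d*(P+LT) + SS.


P + LT = 28.7144
d*(P+LT) = 182.8751 * 28.7144 = 5251.1488
T = 5251.1488 + 182.2249 = 5433.3737

5433.3737 units


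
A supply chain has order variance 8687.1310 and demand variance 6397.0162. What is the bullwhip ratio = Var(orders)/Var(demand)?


BW = 8687.1310 / 6397.0162 = 1.3580

1.3580


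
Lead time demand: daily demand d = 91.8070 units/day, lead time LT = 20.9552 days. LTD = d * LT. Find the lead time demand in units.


LTD = 91.8070 * 20.9552 = 1923.8340

1923.8340 units


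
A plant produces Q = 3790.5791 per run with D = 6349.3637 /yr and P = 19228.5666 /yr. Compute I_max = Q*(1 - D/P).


D/P = 0.3302
1 - D/P = 0.6698
I_max = 3790.5791 * 0.6698 = 2538.9119

2538.9119 units


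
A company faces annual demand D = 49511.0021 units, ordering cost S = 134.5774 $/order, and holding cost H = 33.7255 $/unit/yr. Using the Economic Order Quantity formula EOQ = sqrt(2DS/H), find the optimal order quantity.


2*D*S = 2 * 49511.0021 * 134.5774 = 13326123.8680
2*D*S/H = 395134.9533
EOQ = sqrt(395134.9533) = 628.5976

628.5976 units


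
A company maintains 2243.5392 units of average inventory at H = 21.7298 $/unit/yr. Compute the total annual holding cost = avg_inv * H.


Cost = 2243.5392 * 21.7298 = 48751.6581

48751.6581 $/yr


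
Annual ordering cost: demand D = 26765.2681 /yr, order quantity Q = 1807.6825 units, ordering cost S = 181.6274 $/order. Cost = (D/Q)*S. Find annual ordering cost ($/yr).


Number of orders = D/Q = 14.8064
Cost = 14.8064 * 181.6274 = 2689.2477

2689.2477 $/yr


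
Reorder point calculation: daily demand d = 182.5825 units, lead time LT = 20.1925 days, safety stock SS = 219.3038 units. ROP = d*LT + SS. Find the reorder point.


d*LT = 182.5825 * 20.1925 = 3686.7971
ROP = 3686.7971 + 219.3038 = 3906.1009

3906.1009 units


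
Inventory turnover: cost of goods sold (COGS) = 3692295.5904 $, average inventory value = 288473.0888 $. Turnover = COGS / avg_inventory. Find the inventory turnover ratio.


Turnover = 3692295.5904 / 288473.0888 = 12.7994

12.7994


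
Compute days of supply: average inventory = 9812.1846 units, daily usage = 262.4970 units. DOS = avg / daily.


DOS = 9812.1846 / 262.4970 = 37.3802

37.3802 days


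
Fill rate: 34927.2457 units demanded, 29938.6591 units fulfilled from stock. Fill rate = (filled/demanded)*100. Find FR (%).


FR = 29938.6591 / 34927.2457 * 100 = 85.7172

85.7172%


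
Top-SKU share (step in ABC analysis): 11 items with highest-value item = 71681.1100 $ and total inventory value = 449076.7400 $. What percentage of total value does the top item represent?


Top item = 71681.1100
Total = 449076.7400
Percentage = 71681.1100 / 449076.7400 * 100 = 15.9619

15.9619%


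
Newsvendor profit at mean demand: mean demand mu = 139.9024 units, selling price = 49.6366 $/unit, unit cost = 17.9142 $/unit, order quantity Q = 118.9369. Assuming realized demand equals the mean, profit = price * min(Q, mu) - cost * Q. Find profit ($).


Sales at mu = min(118.9369, 139.9024) = 118.9369
Revenue = 49.6366 * 118.9369 = 5903.6233
Total cost = 17.9142 * 118.9369 = 2130.6594
Profit = 5903.6233 - 2130.6594 = 3772.9639

3772.9639 $
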